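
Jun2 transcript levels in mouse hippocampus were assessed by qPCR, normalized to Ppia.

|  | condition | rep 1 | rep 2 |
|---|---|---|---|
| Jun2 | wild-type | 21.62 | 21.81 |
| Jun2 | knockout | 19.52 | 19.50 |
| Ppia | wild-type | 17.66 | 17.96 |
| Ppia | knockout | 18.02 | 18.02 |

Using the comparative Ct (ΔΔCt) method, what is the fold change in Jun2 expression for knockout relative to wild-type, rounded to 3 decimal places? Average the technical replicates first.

5.333

Mean Ct: Jun2 wild-type 21.715; Jun2 knockout 19.510; Ppia wild-type 17.810; Ppia knockout 18.020
ΔCt(wild-type) = 21.715 − 17.810 = 3.905
ΔCt(knockout) = 19.510 − 18.020 = 1.490
ΔΔCt = 1.490 − 3.905 = -2.415
Fold change = 2^(−(-2.415)) = 2^2.415 = 5.3332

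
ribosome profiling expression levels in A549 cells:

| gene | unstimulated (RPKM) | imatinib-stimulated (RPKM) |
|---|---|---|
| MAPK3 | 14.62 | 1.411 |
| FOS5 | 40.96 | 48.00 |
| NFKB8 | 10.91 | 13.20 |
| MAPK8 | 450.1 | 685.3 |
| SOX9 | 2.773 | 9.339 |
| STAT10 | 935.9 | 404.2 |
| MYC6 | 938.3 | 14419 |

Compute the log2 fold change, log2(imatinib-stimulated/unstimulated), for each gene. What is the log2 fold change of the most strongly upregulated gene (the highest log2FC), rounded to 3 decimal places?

3.942

log2(1.411/14.62) = -3.373  (MAPK3)
log2(48.00/40.96) = 0.229  (FOS5)
log2(13.20/10.91) = 0.275  (NFKB8)
log2(685.3/450.1) = 0.606  (MAPK8)
log2(9.339/2.773) = 1.752  (SOX9)
log2(404.2/935.9) = -1.211  (STAT10)
log2(14419/938.3) = 3.942  (MYC6)
MYC6 is most strongly upregulated.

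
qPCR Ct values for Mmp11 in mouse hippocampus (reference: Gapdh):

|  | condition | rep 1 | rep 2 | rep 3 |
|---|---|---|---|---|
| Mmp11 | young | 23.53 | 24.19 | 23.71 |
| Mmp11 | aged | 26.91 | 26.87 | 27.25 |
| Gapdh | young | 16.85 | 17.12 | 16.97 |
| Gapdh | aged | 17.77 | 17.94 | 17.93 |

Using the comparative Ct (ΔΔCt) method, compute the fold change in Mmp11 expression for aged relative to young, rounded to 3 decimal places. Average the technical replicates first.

Mean Ct: Mmp11 young 23.810; Mmp11 aged 27.010; Gapdh young 16.980; Gapdh aged 17.880
ΔCt(young) = 23.810 − 16.980 = 6.830
ΔCt(aged) = 27.010 − 17.880 = 9.130
ΔΔCt = 9.130 − 6.830 = 2.300
Fold change = 2^(−2.300) = 0.2031

0.203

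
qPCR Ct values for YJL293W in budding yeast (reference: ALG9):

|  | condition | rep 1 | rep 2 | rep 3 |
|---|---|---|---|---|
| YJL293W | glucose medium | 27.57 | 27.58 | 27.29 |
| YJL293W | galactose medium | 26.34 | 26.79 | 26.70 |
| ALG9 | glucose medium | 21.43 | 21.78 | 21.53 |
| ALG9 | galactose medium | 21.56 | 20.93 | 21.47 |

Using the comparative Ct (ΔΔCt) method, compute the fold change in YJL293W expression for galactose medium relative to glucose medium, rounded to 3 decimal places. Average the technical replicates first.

1.526

Mean Ct: YJL293W glucose medium 27.480; YJL293W galactose medium 26.610; ALG9 glucose medium 21.580; ALG9 galactose medium 21.320
ΔCt(glucose medium) = 27.480 − 21.580 = 5.900
ΔCt(galactose medium) = 26.610 − 21.320 = 5.290
ΔΔCt = 5.290 − 5.900 = -0.610
Fold change = 2^(−(-0.610)) = 2^0.610 = 1.5263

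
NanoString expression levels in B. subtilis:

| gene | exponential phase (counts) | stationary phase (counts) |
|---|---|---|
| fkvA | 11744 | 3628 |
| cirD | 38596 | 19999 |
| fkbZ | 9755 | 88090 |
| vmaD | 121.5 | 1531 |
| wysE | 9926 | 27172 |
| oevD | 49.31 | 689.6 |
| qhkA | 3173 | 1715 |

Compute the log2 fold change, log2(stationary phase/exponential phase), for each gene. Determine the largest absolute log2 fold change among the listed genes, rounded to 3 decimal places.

3.806

log2(3628/11744) = -1.695  (fkvA)
log2(19999/38596) = -0.949  (cirD)
log2(88090/9755) = 3.175  (fkbZ)
log2(1531/121.5) = 3.655  (vmaD)
log2(27172/9926) = 1.453  (wysE)
log2(689.6/49.31) = 3.806  (oevD)
log2(1715/3173) = -0.888  (qhkA)
The largest magnitude belongs to oevD.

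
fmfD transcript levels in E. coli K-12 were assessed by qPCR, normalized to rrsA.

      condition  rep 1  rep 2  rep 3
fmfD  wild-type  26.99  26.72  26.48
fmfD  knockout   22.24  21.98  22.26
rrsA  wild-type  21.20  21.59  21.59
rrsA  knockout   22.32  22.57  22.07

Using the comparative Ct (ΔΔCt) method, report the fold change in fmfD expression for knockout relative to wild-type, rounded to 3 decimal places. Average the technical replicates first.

43.111

Mean Ct: fmfD wild-type 26.730; fmfD knockout 22.160; rrsA wild-type 21.460; rrsA knockout 22.320
ΔCt(wild-type) = 26.730 − 21.460 = 5.270
ΔCt(knockout) = 22.160 − 22.320 = -0.160
ΔΔCt = -0.160 − 5.270 = -5.430
Fold change = 2^(−(-5.430)) = 2^5.430 = 43.1115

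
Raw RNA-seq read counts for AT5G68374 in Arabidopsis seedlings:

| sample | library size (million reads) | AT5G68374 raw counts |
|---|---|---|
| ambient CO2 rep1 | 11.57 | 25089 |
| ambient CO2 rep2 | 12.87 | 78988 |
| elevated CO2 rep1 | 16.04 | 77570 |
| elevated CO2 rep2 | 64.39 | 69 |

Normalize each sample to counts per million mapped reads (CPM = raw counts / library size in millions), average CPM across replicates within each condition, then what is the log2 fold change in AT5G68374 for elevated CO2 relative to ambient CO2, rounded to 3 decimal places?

-0.780

CPM(ambient CO2 rep1) = 25089 / 11.57 = 2168.4529
CPM(ambient CO2 rep2) = 78988 / 12.87 = 6137.3737
CPM(elevated CO2 rep1) = 77570 / 16.04 = 4836.0349
CPM(elevated CO2 rep2) = 69 / 64.39 = 1.0716
mean CPM(ambient CO2) = 4152.9133; mean CPM(elevated CO2) = 2418.5533
Fold change = 2418.5533 / 4152.9133 = 0.58238
log2(0.58238) = -0.7800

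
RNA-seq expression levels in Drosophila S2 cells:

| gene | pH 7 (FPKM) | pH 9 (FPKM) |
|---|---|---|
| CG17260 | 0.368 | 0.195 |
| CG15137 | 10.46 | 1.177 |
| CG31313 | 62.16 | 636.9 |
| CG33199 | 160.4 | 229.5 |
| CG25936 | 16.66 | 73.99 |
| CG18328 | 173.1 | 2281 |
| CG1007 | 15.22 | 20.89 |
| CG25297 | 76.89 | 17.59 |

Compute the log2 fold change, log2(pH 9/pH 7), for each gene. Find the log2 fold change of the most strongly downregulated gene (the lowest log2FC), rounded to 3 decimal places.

-3.152

log2(0.195/0.368) = -0.916  (CG17260)
log2(1.177/10.46) = -3.152  (CG15137)
log2(636.9/62.16) = 3.357  (CG31313)
log2(229.5/160.4) = 0.517  (CG33199)
log2(73.99/16.66) = 2.151  (CG25936)
log2(2281/173.1) = 3.720  (CG18328)
log2(20.89/15.22) = 0.457  (CG1007)
log2(17.59/76.89) = -2.128  (CG25297)
CG15137 is most strongly downregulated.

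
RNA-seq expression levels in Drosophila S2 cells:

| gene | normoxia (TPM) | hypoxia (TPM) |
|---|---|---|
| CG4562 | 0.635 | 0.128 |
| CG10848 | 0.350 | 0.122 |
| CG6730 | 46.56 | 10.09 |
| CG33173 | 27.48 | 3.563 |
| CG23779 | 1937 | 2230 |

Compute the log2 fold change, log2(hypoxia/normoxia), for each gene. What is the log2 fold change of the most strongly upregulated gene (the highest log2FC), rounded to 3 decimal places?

0.203

log2(0.128/0.635) = -2.311  (CG4562)
log2(0.122/0.350) = -1.520  (CG10848)
log2(10.09/46.56) = -2.206  (CG6730)
log2(3.563/27.48) = -2.947  (CG33173)
log2(2230/1937) = 0.203  (CG23779)
CG23779 is most strongly upregulated.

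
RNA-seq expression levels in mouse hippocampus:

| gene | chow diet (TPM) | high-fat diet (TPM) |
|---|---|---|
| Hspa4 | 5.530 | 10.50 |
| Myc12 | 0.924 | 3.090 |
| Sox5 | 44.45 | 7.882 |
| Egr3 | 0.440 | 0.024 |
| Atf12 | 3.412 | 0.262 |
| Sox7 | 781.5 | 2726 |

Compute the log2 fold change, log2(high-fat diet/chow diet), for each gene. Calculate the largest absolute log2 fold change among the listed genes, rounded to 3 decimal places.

4.196

log2(10.50/5.530) = 0.925  (Hspa4)
log2(3.090/0.924) = 1.742  (Myc12)
log2(7.882/44.45) = -2.496  (Sox5)
log2(0.024/0.440) = -4.196  (Egr3)
log2(0.262/3.412) = -3.703  (Atf12)
log2(2726/781.5) = 1.802  (Sox7)
The largest magnitude belongs to Egr3.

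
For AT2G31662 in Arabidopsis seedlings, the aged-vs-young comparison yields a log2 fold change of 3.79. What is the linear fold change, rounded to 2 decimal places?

13.83

Fold change = 2^(3.79) = 13.833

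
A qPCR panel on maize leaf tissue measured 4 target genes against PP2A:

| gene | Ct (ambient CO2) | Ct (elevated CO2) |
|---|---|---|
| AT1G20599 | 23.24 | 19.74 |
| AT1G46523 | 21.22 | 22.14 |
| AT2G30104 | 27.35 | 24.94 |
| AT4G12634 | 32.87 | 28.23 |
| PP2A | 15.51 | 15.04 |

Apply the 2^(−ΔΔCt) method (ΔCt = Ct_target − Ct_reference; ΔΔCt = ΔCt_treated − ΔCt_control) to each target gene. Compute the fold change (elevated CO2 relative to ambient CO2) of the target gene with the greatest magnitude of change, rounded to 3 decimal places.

AT1G20599: ΔΔCt = (19.74−15.04) − (23.24−15.51) = 4.70 − 7.73 = -3.03; fold change = 2^3.03 = 8.168
AT1G46523: ΔΔCt = (22.14−15.04) − (21.22−15.51) = 7.10 − 5.71 = 1.39; fold change = 2^-1.39 = 0.382
AT2G30104: ΔΔCt = (24.94−15.04) − (27.35−15.51) = 9.90 − 11.84 = -1.94; fold change = 2^1.94 = 3.837
AT4G12634: ΔΔCt = (28.23−15.04) − (32.87−15.51) = 13.19 − 17.36 = -4.17; fold change = 2^4.17 = 18.001
AT4G12634 has the largest |ΔΔCt| = 4.17.

18.001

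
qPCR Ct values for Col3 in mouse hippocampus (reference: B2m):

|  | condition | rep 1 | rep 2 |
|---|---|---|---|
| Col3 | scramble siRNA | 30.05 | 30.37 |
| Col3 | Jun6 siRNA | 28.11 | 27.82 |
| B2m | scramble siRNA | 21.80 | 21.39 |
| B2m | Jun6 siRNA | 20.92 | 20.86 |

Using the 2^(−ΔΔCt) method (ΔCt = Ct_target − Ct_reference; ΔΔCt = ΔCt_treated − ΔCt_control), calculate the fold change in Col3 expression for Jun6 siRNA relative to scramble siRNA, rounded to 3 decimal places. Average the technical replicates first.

Mean Ct: Col3 scramble siRNA 30.210; Col3 Jun6 siRNA 27.965; B2m scramble siRNA 21.595; B2m Jun6 siRNA 20.890
ΔCt(scramble siRNA) = 30.210 − 21.595 = 8.615
ΔCt(Jun6 siRNA) = 27.965 − 20.890 = 7.075
ΔΔCt = 7.075 − 8.615 = -1.540
Fold change = 2^(−(-1.540)) = 2^1.540 = 2.9079

2.908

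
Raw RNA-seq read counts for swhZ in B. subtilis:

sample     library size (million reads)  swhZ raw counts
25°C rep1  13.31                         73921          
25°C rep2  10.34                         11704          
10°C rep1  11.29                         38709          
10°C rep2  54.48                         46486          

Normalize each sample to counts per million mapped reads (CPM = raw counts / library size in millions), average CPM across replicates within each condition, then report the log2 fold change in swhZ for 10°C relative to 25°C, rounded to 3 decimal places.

-0.643

CPM(25°C rep1) = 73921 / 13.31 = 5553.7941
CPM(25°C rep2) = 11704 / 10.34 = 1131.9149
CPM(10°C rep1) = 38709 / 11.29 = 3428.6094
CPM(10°C rep2) = 46486 / 54.48 = 853.2673
mean CPM(25°C) = 3342.8545; mean CPM(10°C) = 2140.9383
Fold change = 2140.9383 / 3342.8545 = 0.64045
log2(0.64045) = -0.6428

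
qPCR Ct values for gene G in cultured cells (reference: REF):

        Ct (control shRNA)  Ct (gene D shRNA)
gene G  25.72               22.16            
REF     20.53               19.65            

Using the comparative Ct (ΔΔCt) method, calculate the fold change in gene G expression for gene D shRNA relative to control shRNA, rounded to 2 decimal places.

6.41

ΔCt(control shRNA) = 25.720 − 20.530 = 5.190
ΔCt(gene D shRNA) = 22.160 − 19.650 = 2.510
ΔΔCt = 2.510 − 5.190 = -2.680
Fold change = 2^(−(-2.680)) = 2^2.680 = 6.409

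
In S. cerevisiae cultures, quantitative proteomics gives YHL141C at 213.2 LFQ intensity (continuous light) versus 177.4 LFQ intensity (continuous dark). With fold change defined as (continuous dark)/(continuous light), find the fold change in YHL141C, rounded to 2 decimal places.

Fold change = 177.4 / 213.2 = 0.832
YHL141C is downregulated.

0.83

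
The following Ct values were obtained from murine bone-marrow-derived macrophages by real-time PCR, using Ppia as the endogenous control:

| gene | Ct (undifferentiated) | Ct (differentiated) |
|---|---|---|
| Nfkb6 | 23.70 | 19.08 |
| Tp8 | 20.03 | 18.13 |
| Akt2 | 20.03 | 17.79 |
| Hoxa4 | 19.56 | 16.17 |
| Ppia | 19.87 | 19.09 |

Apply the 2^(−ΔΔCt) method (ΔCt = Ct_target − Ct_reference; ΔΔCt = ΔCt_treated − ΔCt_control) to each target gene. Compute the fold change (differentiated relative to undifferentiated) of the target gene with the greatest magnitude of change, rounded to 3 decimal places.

Nfkb6: ΔΔCt = (19.08−19.09) − (23.70−19.87) = -0.01 − 3.83 = -3.84; fold change = 2^3.84 = 14.320
Tp8: ΔΔCt = (18.13−19.09) − (20.03−19.87) = -0.96 − 0.16 = -1.12; fold change = 2^1.12 = 2.173
Akt2: ΔΔCt = (17.79−19.09) − (20.03−19.87) = -1.30 − 0.16 = -1.46; fold change = 2^1.46 = 2.751
Hoxa4: ΔΔCt = (16.17−19.09) − (19.56−19.87) = -2.92 − (-0.31) = -2.61; fold change = 2^2.61 = 6.105
Nfkb6 has the largest |ΔΔCt| = 3.84.

14.320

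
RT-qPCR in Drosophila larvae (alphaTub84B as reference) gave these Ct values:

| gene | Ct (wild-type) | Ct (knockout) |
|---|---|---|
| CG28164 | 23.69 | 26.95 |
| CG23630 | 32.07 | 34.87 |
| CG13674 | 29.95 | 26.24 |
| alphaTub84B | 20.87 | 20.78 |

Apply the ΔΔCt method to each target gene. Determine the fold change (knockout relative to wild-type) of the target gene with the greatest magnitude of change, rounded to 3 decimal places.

CG28164: ΔΔCt = (26.95−20.78) − (23.69−20.87) = 6.17 − 2.82 = 3.35; fold change = 2^-3.35 = 0.098
CG23630: ΔΔCt = (34.87−20.78) − (32.07−20.87) = 14.09 − 11.20 = 2.89; fold change = 2^-2.89 = 0.135
CG13674: ΔΔCt = (26.24−20.78) − (29.95−20.87) = 5.46 − 9.08 = -3.62; fold change = 2^3.62 = 12.295
CG13674 has the largest |ΔΔCt| = 3.62.

12.295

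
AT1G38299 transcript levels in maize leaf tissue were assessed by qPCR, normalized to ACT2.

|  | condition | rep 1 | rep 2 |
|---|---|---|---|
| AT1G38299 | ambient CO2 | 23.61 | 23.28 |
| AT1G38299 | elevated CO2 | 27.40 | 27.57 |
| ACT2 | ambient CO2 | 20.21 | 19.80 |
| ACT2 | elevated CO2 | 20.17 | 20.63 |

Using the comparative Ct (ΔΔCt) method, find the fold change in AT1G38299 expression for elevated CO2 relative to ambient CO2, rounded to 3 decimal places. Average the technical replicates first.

0.080

Mean Ct: AT1G38299 ambient CO2 23.445; AT1G38299 elevated CO2 27.485; ACT2 ambient CO2 20.005; ACT2 elevated CO2 20.400
ΔCt(ambient CO2) = 23.445 − 20.005 = 3.440
ΔCt(elevated CO2) = 27.485 − 20.400 = 7.085
ΔΔCt = 7.085 − 3.440 = 3.645
Fold change = 2^(−3.645) = 0.0799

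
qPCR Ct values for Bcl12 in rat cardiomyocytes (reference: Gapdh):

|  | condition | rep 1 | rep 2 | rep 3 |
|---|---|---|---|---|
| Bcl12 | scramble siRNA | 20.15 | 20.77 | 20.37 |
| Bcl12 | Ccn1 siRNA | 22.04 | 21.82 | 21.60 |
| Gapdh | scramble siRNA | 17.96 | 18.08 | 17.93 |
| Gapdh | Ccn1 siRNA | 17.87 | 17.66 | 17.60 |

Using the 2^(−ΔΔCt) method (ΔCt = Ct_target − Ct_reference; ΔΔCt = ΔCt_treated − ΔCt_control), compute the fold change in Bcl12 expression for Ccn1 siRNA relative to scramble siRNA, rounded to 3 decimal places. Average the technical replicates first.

Mean Ct: Bcl12 scramble siRNA 20.430; Bcl12 Ccn1 siRNA 21.820; Gapdh scramble siRNA 17.990; Gapdh Ccn1 siRNA 17.710
ΔCt(scramble siRNA) = 20.430 − 17.990 = 2.440
ΔCt(Ccn1 siRNA) = 21.820 − 17.710 = 4.110
ΔΔCt = 4.110 − 2.440 = 1.670
Fold change = 2^(−1.670) = 0.3143

0.314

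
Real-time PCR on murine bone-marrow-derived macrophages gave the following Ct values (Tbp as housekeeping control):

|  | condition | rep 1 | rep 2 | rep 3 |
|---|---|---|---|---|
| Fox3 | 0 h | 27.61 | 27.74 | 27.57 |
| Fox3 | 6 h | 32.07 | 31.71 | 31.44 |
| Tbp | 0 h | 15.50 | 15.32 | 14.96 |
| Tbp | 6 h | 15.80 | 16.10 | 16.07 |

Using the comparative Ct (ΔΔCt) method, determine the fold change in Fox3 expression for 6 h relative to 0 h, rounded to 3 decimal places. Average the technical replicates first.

Mean Ct: Fox3 0 h 27.640; Fox3 6 h 31.740; Tbp 0 h 15.260; Tbp 6 h 15.990
ΔCt(0 h) = 27.640 − 15.260 = 12.380
ΔCt(6 h) = 31.740 − 15.990 = 15.750
ΔΔCt = 15.750 − 12.380 = 3.370
Fold change = 2^(−3.370) = 0.0967

0.097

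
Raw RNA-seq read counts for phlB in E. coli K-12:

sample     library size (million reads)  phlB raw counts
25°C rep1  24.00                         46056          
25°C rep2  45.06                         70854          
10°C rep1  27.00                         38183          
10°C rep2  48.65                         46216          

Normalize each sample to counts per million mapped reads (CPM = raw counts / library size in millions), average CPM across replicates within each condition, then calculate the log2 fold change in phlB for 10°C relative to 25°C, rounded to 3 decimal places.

CPM(25°C rep1) = 46056 / 24.00 = 1919.0000
CPM(25°C rep2) = 70854 / 45.06 = 1572.4368
CPM(10°C rep1) = 38183 / 27.00 = 1414.1852
CPM(10°C rep2) = 46216 / 48.65 = 949.9692
mean CPM(25°C) = 1745.7184; mean CPM(10°C) = 1182.0772
Fold change = 1182.0772 / 1745.7184 = 0.67713
log2(0.67713) = -0.5625

-0.562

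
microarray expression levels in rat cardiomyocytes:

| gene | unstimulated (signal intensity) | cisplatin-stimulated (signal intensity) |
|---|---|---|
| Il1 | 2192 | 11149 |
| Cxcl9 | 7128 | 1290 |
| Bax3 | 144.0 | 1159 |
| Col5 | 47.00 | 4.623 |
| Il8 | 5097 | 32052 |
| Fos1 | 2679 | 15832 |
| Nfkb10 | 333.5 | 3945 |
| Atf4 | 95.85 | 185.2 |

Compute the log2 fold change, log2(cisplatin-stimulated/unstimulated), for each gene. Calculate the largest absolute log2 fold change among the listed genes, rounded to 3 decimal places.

log2(11149/2192) = 2.347  (Il1)
log2(1290/7128) = -2.466  (Cxcl9)
log2(1159/144.0) = 3.009  (Bax3)
log2(4.623/47.00) = -3.346  (Col5)
log2(32052/5097) = 2.653  (Il8)
log2(15832/2679) = 2.563  (Fos1)
log2(3945/333.5) = 3.564  (Nfkb10)
log2(185.2/95.85) = 0.950  (Atf4)
The largest magnitude belongs to Nfkb10.

3.564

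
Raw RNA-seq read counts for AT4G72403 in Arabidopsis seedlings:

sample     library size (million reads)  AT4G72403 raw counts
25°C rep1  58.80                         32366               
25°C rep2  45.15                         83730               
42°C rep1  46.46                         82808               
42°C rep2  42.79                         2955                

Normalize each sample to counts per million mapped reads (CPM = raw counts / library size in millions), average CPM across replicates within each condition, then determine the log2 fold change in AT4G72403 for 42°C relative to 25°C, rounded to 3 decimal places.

CPM(25°C rep1) = 32366 / 58.80 = 550.4422
CPM(25°C rep2) = 83730 / 45.15 = 1854.4850
CPM(42°C rep1) = 82808 / 46.46 = 1782.3504
CPM(42°C rep2) = 2955 / 42.79 = 69.0582
mean CPM(25°C) = 1202.4636; mean CPM(42°C) = 925.7043
Fold change = 925.7043 / 1202.4636 = 0.76984
log2(0.76984) = -0.3774

-0.377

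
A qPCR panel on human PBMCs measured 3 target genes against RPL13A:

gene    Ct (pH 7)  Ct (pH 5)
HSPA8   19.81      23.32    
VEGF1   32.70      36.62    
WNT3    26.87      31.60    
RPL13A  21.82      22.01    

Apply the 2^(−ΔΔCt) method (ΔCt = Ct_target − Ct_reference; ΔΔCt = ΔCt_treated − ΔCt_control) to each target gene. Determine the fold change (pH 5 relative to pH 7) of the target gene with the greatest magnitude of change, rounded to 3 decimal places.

0.043

HSPA8: ΔΔCt = (23.32−22.01) − (19.81−21.82) = 1.31 − (-2.01) = 3.32; fold change = 2^-3.32 = 0.100
VEGF1: ΔΔCt = (36.62−22.01) − (32.70−21.82) = 14.61 − 10.88 = 3.73; fold change = 2^-3.73 = 0.075
WNT3: ΔΔCt = (31.60−22.01) − (26.87−21.82) = 9.59 − 5.05 = 4.54; fold change = 2^-4.54 = 0.043
WNT3 has the largest |ΔΔCt| = 4.54.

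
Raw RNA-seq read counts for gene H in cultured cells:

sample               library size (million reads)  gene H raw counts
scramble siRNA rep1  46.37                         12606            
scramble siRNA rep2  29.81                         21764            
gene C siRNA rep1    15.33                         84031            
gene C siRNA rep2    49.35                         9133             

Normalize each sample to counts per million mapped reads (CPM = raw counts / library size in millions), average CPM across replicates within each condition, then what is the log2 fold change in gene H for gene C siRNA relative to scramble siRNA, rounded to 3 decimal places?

CPM(scramble siRNA rep1) = 12606 / 46.37 = 271.8568
CPM(scramble siRNA rep2) = 21764 / 29.81 = 730.0906
CPM(gene C siRNA rep1) = 84031 / 15.33 = 5481.4742
CPM(gene C siRNA rep2) = 9133 / 49.35 = 185.0659
mean CPM(scramble siRNA) = 500.9737; mean CPM(gene C siRNA) = 2833.2700
Fold change = 2833.2700 / 500.9737 = 5.65553
log2(5.65553) = 2.4997

2.500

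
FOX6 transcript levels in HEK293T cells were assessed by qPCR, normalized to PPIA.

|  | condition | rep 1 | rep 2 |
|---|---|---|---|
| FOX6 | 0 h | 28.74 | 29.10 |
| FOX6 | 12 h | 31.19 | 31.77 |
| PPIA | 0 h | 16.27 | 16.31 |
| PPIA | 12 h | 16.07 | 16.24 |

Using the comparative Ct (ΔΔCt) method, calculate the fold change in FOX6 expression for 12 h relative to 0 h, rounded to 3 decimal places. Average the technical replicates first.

Mean Ct: FOX6 0 h 28.920; FOX6 12 h 31.480; PPIA 0 h 16.290; PPIA 12 h 16.155
ΔCt(0 h) = 28.920 − 16.290 = 12.630
ΔCt(12 h) = 31.480 − 16.155 = 15.325
ΔΔCt = 15.325 − 12.630 = 2.695
Fold change = 2^(−2.695) = 0.1544

0.154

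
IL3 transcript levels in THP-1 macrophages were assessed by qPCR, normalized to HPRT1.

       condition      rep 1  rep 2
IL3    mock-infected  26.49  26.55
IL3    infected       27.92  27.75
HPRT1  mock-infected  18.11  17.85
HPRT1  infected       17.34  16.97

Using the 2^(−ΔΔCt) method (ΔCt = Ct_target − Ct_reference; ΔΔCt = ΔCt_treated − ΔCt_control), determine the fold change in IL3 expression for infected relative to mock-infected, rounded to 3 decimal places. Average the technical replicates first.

0.227

Mean Ct: IL3 mock-infected 26.520; IL3 infected 27.835; HPRT1 mock-infected 17.980; HPRT1 infected 17.155
ΔCt(mock-infected) = 26.520 − 17.980 = 8.540
ΔCt(infected) = 27.835 − 17.155 = 10.680
ΔΔCt = 10.680 − 8.540 = 2.140
Fold change = 2^(−2.140) = 0.2269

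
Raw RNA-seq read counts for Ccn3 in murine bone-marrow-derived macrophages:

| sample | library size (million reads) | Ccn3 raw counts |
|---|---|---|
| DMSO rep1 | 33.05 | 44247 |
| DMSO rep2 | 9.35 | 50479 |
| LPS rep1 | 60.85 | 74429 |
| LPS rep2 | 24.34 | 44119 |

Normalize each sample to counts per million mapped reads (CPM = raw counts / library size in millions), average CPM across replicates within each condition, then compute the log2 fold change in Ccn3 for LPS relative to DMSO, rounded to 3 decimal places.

CPM(DMSO rep1) = 44247 / 33.05 = 1338.7897
CPM(DMSO rep2) = 50479 / 9.35 = 5398.8235
CPM(LPS rep1) = 74429 / 60.85 = 1223.1553
CPM(LPS rep2) = 44119 / 24.34 = 1812.6130
mean CPM(DMSO) = 3368.8066; mean CPM(LPS) = 1517.8841
Fold change = 1517.8841 / 3368.8066 = 0.45057
log2(0.45057) = -1.1502

-1.150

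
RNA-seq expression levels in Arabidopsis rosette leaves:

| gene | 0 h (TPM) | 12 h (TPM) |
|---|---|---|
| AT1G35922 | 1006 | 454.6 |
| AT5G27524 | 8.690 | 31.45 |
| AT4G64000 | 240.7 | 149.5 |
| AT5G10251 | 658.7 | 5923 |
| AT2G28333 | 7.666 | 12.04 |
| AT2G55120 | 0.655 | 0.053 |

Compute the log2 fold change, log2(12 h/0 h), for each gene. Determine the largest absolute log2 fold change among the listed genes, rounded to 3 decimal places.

log2(454.6/1006) = -1.146  (AT1G35922)
log2(31.45/8.690) = 1.856  (AT5G27524)
log2(149.5/240.7) = -0.687  (AT4G64000)
log2(5923/658.7) = 3.169  (AT5G10251)
log2(12.04/7.666) = 0.651  (AT2G28333)
log2(0.053/0.655) = -3.627  (AT2G55120)
The largest magnitude belongs to AT2G55120.

3.627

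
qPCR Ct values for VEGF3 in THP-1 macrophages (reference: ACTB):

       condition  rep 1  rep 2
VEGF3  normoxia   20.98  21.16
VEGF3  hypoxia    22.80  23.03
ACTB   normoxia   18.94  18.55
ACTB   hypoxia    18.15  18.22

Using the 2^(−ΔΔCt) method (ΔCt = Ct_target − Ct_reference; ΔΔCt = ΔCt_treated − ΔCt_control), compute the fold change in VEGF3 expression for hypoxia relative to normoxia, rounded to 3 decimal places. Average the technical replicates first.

Mean Ct: VEGF3 normoxia 21.070; VEGF3 hypoxia 22.915; ACTB normoxia 18.745; ACTB hypoxia 18.185
ΔCt(normoxia) = 21.070 − 18.745 = 2.325
ΔCt(hypoxia) = 22.915 − 18.185 = 4.730
ΔΔCt = 4.730 − 2.325 = 2.405
Fold change = 2^(−2.405) = 0.1888

0.189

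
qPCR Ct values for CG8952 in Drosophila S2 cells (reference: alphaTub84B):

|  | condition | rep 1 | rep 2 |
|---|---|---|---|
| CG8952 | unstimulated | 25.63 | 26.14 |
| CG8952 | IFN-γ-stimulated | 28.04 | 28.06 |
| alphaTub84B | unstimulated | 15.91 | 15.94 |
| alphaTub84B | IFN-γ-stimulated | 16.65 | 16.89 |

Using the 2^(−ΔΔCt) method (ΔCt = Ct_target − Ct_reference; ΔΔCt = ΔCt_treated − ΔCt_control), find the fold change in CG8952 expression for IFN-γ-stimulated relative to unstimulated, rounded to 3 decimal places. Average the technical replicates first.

Mean Ct: CG8952 unstimulated 25.885; CG8952 IFN-γ-stimulated 28.050; alphaTub84B unstimulated 15.925; alphaTub84B IFN-γ-stimulated 16.770
ΔCt(unstimulated) = 25.885 − 15.925 = 9.960
ΔCt(IFN-γ-stimulated) = 28.050 − 16.770 = 11.280
ΔΔCt = 11.280 − 9.960 = 1.320
Fold change = 2^(−1.320) = 0.4005

0.401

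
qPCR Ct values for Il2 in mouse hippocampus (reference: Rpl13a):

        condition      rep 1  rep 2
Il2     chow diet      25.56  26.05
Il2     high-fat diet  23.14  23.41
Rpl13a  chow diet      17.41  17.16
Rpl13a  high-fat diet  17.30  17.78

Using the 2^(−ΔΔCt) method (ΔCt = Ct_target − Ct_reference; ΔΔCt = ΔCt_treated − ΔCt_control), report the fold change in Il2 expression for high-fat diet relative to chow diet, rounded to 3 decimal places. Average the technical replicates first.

6.892

Mean Ct: Il2 chow diet 25.805; Il2 high-fat diet 23.275; Rpl13a chow diet 17.285; Rpl13a high-fat diet 17.540
ΔCt(chow diet) = 25.805 − 17.285 = 8.520
ΔCt(high-fat diet) = 23.275 − 17.540 = 5.735
ΔΔCt = 5.735 − 8.520 = -2.785
Fold change = 2^(−(-2.785)) = 2^2.785 = 6.8924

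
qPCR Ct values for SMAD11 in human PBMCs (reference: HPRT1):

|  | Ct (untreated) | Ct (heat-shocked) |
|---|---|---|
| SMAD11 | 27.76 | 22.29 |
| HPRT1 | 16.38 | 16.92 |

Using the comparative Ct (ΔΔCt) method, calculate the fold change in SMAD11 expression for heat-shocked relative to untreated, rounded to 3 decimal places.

ΔCt(untreated) = 27.760 − 16.380 = 11.380
ΔCt(heat-shocked) = 22.290 − 16.920 = 5.370
ΔΔCt = 5.370 − 11.380 = -6.010
Fold change = 2^(−(-6.010)) = 2^6.010 = 64.4452

64.445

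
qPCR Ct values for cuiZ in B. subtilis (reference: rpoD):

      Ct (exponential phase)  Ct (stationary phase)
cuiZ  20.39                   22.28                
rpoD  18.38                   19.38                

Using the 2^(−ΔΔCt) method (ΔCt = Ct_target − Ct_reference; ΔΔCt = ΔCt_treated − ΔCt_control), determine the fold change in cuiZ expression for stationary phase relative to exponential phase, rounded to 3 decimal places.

0.540

ΔCt(exponential phase) = 20.390 − 18.380 = 2.010
ΔCt(stationary phase) = 22.280 − 19.380 = 2.900
ΔΔCt = 2.900 − 2.010 = 0.890
Fold change = 2^(−0.890) = 0.5396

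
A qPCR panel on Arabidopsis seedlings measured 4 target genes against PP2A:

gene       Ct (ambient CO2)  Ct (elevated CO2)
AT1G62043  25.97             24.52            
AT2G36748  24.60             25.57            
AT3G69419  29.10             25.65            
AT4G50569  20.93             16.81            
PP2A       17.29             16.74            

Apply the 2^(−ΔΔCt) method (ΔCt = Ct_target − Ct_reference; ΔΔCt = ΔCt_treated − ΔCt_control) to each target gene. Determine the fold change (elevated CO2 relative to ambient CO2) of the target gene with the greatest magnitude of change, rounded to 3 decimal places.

11.876

AT1G62043: ΔΔCt = (24.52−16.74) − (25.97−17.29) = 7.78 − 8.68 = -0.90; fold change = 2^0.90 = 1.866
AT2G36748: ΔΔCt = (25.57−16.74) − (24.60−17.29) = 8.83 − 7.31 = 1.52; fold change = 2^-1.52 = 0.349
AT3G69419: ΔΔCt = (25.65−16.74) − (29.10−17.29) = 8.91 − 11.81 = -2.90; fold change = 2^2.90 = 7.464
AT4G50569: ΔΔCt = (16.81−16.74) − (20.93−17.29) = 0.07 − 3.64 = -3.57; fold change = 2^3.57 = 11.876
AT4G50569 has the largest |ΔΔCt| = 3.57.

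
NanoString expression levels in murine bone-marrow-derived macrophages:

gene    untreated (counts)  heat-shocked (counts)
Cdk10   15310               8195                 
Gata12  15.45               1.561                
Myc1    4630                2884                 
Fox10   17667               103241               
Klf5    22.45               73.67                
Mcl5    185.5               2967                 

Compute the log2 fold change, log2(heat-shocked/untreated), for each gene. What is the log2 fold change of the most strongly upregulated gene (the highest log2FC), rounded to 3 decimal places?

log2(8195/15310) = -0.902  (Cdk10)
log2(1.561/15.45) = -3.307  (Gata12)
log2(2884/4630) = -0.683  (Myc1)
log2(103241/17667) = 2.547  (Fox10)
log2(73.67/22.45) = 1.714  (Klf5)
log2(2967/185.5) = 4.000  (Mcl5)
Mcl5 is most strongly upregulated.

4.000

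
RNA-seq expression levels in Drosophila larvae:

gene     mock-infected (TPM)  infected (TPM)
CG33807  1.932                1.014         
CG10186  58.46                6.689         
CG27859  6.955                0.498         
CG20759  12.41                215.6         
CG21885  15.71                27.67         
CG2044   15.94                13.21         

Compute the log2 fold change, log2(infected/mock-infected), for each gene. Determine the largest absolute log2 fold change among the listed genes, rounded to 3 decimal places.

4.119

log2(1.014/1.932) = -0.930  (CG33807)
log2(6.689/58.46) = -3.128  (CG10186)
log2(0.498/6.955) = -3.804  (CG27859)
log2(215.6/12.41) = 4.119  (CG20759)
log2(27.67/15.71) = 0.817  (CG21885)
log2(13.21/15.94) = -0.271  (CG2044)
The largest magnitude belongs to CG20759.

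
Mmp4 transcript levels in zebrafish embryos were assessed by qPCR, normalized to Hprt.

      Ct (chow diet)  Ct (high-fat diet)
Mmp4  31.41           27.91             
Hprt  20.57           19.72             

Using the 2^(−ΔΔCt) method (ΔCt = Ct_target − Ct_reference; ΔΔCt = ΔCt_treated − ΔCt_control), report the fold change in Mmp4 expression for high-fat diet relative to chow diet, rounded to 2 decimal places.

6.28

ΔCt(chow diet) = 31.410 − 20.570 = 10.840
ΔCt(high-fat diet) = 27.910 − 19.720 = 8.190
ΔΔCt = 8.190 − 10.840 = -2.650
Fold change = 2^(−(-2.650)) = 2^2.650 = 6.277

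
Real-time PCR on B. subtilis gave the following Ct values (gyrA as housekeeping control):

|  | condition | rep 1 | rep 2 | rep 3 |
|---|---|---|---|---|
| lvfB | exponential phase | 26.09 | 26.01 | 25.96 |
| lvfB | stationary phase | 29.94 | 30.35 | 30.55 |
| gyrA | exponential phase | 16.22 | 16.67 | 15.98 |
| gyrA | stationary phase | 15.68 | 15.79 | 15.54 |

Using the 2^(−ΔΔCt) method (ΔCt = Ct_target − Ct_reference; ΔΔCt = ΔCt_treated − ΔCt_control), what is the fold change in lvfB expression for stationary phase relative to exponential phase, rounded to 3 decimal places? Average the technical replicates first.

0.034

Mean Ct: lvfB exponential phase 26.020; lvfB stationary phase 30.280; gyrA exponential phase 16.290; gyrA stationary phase 15.670
ΔCt(exponential phase) = 26.020 − 16.290 = 9.730
ΔCt(stationary phase) = 30.280 − 15.670 = 14.610
ΔΔCt = 14.610 − 9.730 = 4.880
Fold change = 2^(−4.880) = 0.0340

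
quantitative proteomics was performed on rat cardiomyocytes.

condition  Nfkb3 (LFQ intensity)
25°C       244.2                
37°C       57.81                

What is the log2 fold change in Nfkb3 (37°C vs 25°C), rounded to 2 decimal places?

-2.08

Fold change = 57.81 / 244.2 = 0.2367
log2(0.2367) = -2.079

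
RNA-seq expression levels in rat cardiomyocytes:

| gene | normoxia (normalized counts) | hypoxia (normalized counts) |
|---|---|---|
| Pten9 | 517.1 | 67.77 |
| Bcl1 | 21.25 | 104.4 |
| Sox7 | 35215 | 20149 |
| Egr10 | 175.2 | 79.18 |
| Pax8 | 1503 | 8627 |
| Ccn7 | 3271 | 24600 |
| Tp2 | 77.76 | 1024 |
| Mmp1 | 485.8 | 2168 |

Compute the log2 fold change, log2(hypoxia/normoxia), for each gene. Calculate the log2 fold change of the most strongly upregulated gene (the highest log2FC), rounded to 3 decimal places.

3.719

log2(67.77/517.1) = -2.932  (Pten9)
log2(104.4/21.25) = 2.297  (Bcl1)
log2(20149/35215) = -0.805  (Sox7)
log2(79.18/175.2) = -1.146  (Egr10)
log2(8627/1503) = 2.521  (Pax8)
log2(24600/3271) = 2.911  (Ccn7)
log2(1024/77.76) = 3.719  (Tp2)
log2(2168/485.8) = 2.158  (Mmp1)
Tp2 is most strongly upregulated.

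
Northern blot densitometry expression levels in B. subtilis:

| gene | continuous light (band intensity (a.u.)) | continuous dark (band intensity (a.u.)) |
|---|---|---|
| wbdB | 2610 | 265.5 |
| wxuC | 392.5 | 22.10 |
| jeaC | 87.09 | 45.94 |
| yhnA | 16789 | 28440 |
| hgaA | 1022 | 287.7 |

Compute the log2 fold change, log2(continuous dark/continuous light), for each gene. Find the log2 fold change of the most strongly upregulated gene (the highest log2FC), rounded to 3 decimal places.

log2(265.5/2610) = -3.297  (wbdB)
log2(22.10/392.5) = -4.151  (wxuC)
log2(45.94/87.09) = -0.923  (jeaC)
log2(28440/16789) = 0.760  (yhnA)
log2(287.7/1022) = -1.829  (hgaA)
yhnA is most strongly upregulated.

0.760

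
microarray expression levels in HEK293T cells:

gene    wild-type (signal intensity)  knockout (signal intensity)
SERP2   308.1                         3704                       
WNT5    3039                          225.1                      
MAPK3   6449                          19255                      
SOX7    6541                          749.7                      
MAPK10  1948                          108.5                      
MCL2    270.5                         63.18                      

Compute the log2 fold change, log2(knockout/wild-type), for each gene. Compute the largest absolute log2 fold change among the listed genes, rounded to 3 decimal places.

log2(3704/308.1) = 3.588  (SERP2)
log2(225.1/3039) = -3.755  (WNT5)
log2(19255/6449) = 1.578  (MAPK3)
log2(749.7/6541) = -3.125  (SOX7)
log2(108.5/1948) = -4.166  (MAPK10)
log2(63.18/270.5) = -2.098  (MCL2)
The largest magnitude belongs to MAPK10.

4.166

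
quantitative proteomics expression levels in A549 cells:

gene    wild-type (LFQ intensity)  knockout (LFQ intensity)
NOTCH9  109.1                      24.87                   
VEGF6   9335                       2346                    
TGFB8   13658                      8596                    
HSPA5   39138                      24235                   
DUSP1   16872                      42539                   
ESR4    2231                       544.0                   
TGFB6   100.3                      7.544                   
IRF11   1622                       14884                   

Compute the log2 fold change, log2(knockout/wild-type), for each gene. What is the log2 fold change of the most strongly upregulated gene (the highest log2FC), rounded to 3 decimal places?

log2(24.87/109.1) = -2.133  (NOTCH9)
log2(2346/9335) = -1.992  (VEGF6)
log2(8596/13658) = -0.668  (TGFB8)
log2(24235/39138) = -0.691  (HSPA5)
log2(42539/16872) = 1.334  (DUSP1)
log2(544.0/2231) = -2.036  (ESR4)
log2(7.544/100.3) = -3.733  (TGFB6)
log2(14884/1622) = 3.198  (IRF11)
IRF11 is most strongly upregulated.

3.198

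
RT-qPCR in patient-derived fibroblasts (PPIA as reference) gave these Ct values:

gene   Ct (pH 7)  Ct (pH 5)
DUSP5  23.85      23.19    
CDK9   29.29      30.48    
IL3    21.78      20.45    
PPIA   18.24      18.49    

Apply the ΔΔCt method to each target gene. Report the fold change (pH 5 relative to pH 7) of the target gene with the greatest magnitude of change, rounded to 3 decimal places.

2.990

DUSP5: ΔΔCt = (23.19−18.49) − (23.85−18.24) = 4.70 − 5.61 = -0.91; fold change = 2^0.91 = 1.879
CDK9: ΔΔCt = (30.48−18.49) − (29.29−18.24) = 11.99 − 11.05 = 0.94; fold change = 2^-0.94 = 0.521
IL3: ΔΔCt = (20.45−18.49) − (21.78−18.24) = 1.96 − 3.54 = -1.58; fold change = 2^1.58 = 2.990
IL3 has the largest |ΔΔCt| = 1.58.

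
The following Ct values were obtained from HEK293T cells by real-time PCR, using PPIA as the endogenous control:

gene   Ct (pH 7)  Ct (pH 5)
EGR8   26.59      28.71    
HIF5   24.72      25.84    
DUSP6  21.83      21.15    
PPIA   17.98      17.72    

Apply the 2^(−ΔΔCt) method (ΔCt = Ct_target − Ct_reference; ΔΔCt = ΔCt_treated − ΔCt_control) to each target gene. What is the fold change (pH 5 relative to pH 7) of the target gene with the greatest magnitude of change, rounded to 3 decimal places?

EGR8: ΔΔCt = (28.71−17.72) − (26.59−17.98) = 10.99 − 8.61 = 2.38; fold change = 2^-2.38 = 0.192
HIF5: ΔΔCt = (25.84−17.72) − (24.72−17.98) = 8.12 − 6.74 = 1.38; fold change = 2^-1.38 = 0.384
DUSP6: ΔΔCt = (21.15−17.72) − (21.83−17.98) = 3.43 − 3.85 = -0.42; fold change = 2^0.42 = 1.338
EGR8 has the largest |ΔΔCt| = 2.38.

0.192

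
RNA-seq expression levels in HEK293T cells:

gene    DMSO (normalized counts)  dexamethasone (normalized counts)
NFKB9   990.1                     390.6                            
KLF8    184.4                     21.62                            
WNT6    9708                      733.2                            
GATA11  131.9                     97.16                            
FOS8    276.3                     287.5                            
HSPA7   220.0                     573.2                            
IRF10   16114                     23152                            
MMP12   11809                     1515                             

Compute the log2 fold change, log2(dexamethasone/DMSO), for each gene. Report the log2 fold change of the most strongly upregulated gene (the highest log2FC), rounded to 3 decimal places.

1.382

log2(390.6/990.1) = -1.342  (NFKB9)
log2(21.62/184.4) = -3.092  (KLF8)
log2(733.2/9708) = -3.727  (WNT6)
log2(97.16/131.9) = -0.441  (GATA11)
log2(287.5/276.3) = 0.057  (FOS8)
log2(573.2/220.0) = 1.382  (HSPA7)
log2(23152/16114) = 0.523  (IRF10)
log2(1515/11809) = -2.962  (MMP12)
HSPA7 is most strongly upregulated.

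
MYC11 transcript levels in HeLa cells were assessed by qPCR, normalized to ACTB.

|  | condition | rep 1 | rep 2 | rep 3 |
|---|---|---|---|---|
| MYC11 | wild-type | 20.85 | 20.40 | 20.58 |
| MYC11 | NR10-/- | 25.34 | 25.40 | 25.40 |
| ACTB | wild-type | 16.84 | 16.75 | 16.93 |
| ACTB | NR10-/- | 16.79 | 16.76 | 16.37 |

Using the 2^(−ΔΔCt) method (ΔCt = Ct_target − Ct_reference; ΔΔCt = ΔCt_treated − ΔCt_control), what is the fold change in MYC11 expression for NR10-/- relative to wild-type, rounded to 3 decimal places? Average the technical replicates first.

Mean Ct: MYC11 wild-type 20.610; MYC11 NR10-/- 25.380; ACTB wild-type 16.840; ACTB NR10-/- 16.640
ΔCt(wild-type) = 20.610 − 16.840 = 3.770
ΔCt(NR10-/-) = 25.380 − 16.640 = 8.740
ΔΔCt = 8.740 − 3.770 = 4.970
Fold change = 2^(−4.970) = 0.0319

0.032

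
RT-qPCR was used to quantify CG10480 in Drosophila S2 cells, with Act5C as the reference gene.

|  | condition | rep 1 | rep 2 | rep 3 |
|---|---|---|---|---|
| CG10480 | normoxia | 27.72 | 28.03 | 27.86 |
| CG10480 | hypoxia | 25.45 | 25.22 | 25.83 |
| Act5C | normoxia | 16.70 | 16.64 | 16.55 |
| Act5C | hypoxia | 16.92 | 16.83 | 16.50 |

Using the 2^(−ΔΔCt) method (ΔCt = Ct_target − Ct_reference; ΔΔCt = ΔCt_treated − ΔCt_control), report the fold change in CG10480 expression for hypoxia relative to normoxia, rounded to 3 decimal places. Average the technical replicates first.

Mean Ct: CG10480 normoxia 27.870; CG10480 hypoxia 25.500; Act5C normoxia 16.630; Act5C hypoxia 16.750
ΔCt(normoxia) = 27.870 − 16.630 = 11.240
ΔCt(hypoxia) = 25.500 − 16.750 = 8.750
ΔΔCt = 8.750 − 11.240 = -2.490
Fold change = 2^(−(-2.490)) = 2^2.490 = 5.6178

5.618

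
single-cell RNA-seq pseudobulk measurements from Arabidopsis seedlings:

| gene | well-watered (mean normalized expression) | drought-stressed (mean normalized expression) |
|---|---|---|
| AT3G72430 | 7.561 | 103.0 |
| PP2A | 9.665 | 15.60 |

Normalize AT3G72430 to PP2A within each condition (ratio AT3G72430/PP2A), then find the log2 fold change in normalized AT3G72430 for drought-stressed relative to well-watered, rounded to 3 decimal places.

3.077

AT3G72430/PP2A (well-watered) = 7.561 / 9.665 = 0.78231
AT3G72430/PP2A (drought-stressed) = 103.0 / 15.60 = 6.6026
Fold change = 6.6026 / 0.78231 = 8.4399
log2(8.4399) = 3.0772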